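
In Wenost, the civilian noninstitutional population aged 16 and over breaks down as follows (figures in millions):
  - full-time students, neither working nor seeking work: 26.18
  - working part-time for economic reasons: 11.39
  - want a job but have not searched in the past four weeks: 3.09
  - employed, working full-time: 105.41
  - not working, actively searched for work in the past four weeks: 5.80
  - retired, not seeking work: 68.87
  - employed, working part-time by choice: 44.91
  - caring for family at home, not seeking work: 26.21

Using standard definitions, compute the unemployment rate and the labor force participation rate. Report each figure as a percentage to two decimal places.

Unemployment rate ≈ 3.46%; labor force participation rate ≈ 57.39%.

Employed = 11.39 + 105.41 + 44.91 = 161.71 million (anyone who worked, including part-time for economic reasons, counts as employed).
Unemployed = 5.80 million.
Labor force = 161.71 + 5.80 = 167.51 million.
Not in labor force = 26.18 + 3.09 + 68.87 + 26.21 = 124.35 million (those not working and not actively searching are outside the labor force — including those who want a job but have given up searching).
Civilian working-age population = 167.51 + 124.35 = 291.86 million.
Unemployment rate = 5.80 / 167.51 = 3.46%.
Labor force participation rate = 167.51 / 291.86 = 57.39%.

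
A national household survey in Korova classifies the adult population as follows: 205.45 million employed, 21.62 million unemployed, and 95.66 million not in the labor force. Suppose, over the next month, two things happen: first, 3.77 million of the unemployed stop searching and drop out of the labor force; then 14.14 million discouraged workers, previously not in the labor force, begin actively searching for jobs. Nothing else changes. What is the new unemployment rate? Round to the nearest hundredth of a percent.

Initially, labor force = 205.45 + 21.62 = 227.07 million, so u = 21.62/227.07 = 9.52%.
After the first change, unemployed and labor force both fall by 3.77 → E = 205.45, U = 17.85, labor force = 223.30 million.
After the second change, unemployed and labor force both rise by 14.14 → E = 205.45, U = 31.99, labor force = 237.44 million.
New unemployment rate = 31.99 / 237.44 = 13.47%.

New unemployment rate ≈ 13.47%.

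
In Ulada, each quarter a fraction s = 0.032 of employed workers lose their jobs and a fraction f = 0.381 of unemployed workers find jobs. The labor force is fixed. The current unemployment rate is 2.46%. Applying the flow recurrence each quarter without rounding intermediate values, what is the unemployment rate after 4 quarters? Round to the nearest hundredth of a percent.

With a fixed labor force, u_{t+1} = u_t + s·(1−u_t) − f·u_t = u_t·(1−s−f) + s.
Here 1−s−f = 0.587 and s = 0.032.
u_1 = 0.024600 × 0.587 + 0.032 = 0.046440.
u_2 = 0.046440 × 0.587 + 0.032 = 0.059260.
u_3 = 0.059260 × 0.587 + 0.032 = 0.066786.
u_4 = 0.066786 × 0.587 + 0.032 = 0.071203.

Unemployment rate after four quarters ≈ 7.12%.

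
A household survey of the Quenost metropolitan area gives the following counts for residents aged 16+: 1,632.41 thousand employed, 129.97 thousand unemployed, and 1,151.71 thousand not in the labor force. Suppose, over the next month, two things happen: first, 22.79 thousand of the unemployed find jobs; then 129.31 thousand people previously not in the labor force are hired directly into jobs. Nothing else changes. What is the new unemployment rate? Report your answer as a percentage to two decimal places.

New unemployment rate ≈ 5.67%.

Initially, labor force = 1,632.41 + 129.97 = 1,762.38 thousand, so u = 129.97/1,762.38 = 7.37%.
After the first change, unemployed falls and employed rises by 22.79; labor force unchanged → E = 1,655.20, U = 107.18, labor force = 1,762.38 thousand.
After the second change, employed and labor force both rise by 129.31; unemployed unchanged → E = 1,784.51, U = 107.18, labor force = 1,891.69 thousand.
New unemployment rate = 107.18 / 1,891.69 = 5.67%.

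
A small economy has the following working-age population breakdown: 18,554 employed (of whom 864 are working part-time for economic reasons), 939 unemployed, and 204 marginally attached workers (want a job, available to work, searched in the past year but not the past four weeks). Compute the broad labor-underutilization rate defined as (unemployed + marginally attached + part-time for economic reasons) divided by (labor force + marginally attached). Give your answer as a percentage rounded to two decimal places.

Broad underutilization rate ≈ 10.19%.

Labor force = 18,554 + 939 = 19,493.
Numerator = 939 + 204 + 864 = 2,007.
Denominator = 19,493 + 204 = 19,697.
Broad rate = 2,007 / 19,697 = 10.19%.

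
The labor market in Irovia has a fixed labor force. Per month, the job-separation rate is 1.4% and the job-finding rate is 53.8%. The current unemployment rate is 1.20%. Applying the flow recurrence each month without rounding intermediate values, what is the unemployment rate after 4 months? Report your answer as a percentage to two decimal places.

With a fixed labor force, u_{t+1} = u_t + s·(1−u_t) − f·u_t = u_t·(1−s−f) + s.
Here 1−s−f = 0.448 and s = 0.014.
u_1 = 0.012000 × 0.448 + 0.014 = 0.019376.
u_2 = 0.019376 × 0.448 + 0.014 = 0.022680.
u_3 = 0.022680 × 0.448 + 0.014 = 0.024161.
u_4 = 0.024161 × 0.448 + 0.014 = 0.024824.

Unemployment rate after four months ≈ 2.48%.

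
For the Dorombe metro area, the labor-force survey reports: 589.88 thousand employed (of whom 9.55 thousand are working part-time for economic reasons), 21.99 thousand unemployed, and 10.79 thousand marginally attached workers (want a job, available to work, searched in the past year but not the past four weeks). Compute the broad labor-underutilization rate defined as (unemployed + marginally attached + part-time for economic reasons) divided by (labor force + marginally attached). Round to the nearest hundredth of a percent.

Labor force = 589.88 + 21.99 = 611.87 thousand.
Numerator = 21.99 + 10.79 + 9.55 = 42.33 thousand.
Denominator = 611.87 + 10.79 = 622.66 thousand.
Broad rate = 42.33 / 622.66 = 6.80%.

Broad underutilization rate ≈ 6.80%.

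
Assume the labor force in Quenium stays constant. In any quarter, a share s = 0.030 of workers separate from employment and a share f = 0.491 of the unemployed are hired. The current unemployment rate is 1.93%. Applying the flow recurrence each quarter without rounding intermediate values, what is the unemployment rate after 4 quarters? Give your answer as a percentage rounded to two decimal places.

Unemployment rate after four quarters ≈ 5.56%.

With a fixed labor force, u_{t+1} = u_t + s·(1−u_t) − f·u_t = u_t·(1−s−f) + s.
Here 1−s−f = 0.479 and s = 0.030.
u_1 = 0.019300 × 0.479 + 0.030 = 0.039245.
u_2 = 0.039245 × 0.479 + 0.030 = 0.048798.
u_3 = 0.048798 × 0.479 + 0.030 = 0.053374.
u_4 = 0.053374 × 0.479 + 0.030 = 0.055566.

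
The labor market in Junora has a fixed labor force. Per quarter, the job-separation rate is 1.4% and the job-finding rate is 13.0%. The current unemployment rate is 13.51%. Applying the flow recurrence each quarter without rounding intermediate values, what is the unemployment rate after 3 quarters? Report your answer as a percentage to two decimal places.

With a fixed labor force, u_{t+1} = u_t + s·(1−u_t) − f·u_t = u_t·(1−s−f) + s.
Here 1−s−f = 0.856 and s = 0.014.
u_1 = 0.135100 × 0.856 + 0.014 = 0.129646.
u_2 = 0.129646 × 0.856 + 0.014 = 0.124977.
u_3 = 0.124977 × 0.856 + 0.014 = 0.120980.

Unemployment rate after three quarters ≈ 12.10%.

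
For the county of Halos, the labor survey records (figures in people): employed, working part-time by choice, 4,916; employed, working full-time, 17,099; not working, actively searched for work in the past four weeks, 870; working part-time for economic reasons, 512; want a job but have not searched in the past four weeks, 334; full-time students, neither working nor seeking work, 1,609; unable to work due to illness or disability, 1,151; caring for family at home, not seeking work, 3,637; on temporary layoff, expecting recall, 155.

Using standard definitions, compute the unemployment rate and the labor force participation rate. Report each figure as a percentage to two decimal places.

Employed = 4,916 + 17,099 + 512 = 22,527 (anyone who worked, including part-time for economic reasons, counts as employed).
Unemployed = 870 + 155 = 1,025 (jobless and actively searching, or on temporary layoff).
Labor force = 22,527 + 1,025 = 23,552.
Not in labor force = 334 + 1,609 + 1,151 + 3,637 = 6,731 (those not working and not actively searching are outside the labor force — including those who want a job but have given up searching).
Civilian working-age population = 23,552 + 6,731 = 30,283.
Unemployment rate = 1,025 / 23,552 = 4.35%.
Labor force participation rate = 23,552 / 30,283 = 77.77%.

Unemployment rate ≈ 4.35%; labor force participation rate ≈ 77.77%.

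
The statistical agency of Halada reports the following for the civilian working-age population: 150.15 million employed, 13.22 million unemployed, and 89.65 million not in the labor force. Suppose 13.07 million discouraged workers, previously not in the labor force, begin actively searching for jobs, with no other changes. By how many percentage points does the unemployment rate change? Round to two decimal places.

The unemployment rate changes by +6.81 percentage points.

Initially, labor force = 150.15 + 13.22 = 163.37 million, so u = 13.22/163.37 = 8.09%.
After the change, unemployed and labor force both rise by 13.07 → E = 150.15, U = 26.29, labor force = 176.44 million.
New unemployment rate = 26.29 / 176.44 = 14.90%.
Change = 14.90% − 8.09% = +6.81 percentage points.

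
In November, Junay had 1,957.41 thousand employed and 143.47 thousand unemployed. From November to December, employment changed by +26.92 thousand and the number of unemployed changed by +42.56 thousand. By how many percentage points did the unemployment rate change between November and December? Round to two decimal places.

November: labor force = 1,957.41 + 143.47 = 2,100.88; u = 143.47/2,100.88 = 6.83%.
December: labor force = 1,984.33 + 186.03 = 2,170.36; u = 186.03/2,170.36 = 8.57%.
Change = 8.57% − 6.83% = +1.74 pp.

The unemployment rate changed by +1.74 percentage points.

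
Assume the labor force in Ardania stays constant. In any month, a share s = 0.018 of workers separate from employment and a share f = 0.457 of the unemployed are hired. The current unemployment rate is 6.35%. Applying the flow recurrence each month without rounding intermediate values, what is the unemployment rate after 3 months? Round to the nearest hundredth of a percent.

Unemployment rate after three months ≈ 4.16%.

With a fixed labor force, u_{t+1} = u_t + s·(1−u_t) − f·u_t = u_t·(1−s−f) + s.
Here 1−s−f = 0.525 and s = 0.018.
u_1 = 0.063500 × 0.525 + 0.018 = 0.051337.
u_2 = 0.051337 × 0.525 + 0.018 = 0.044952.
u_3 = 0.044952 × 0.525 + 0.018 = 0.041600.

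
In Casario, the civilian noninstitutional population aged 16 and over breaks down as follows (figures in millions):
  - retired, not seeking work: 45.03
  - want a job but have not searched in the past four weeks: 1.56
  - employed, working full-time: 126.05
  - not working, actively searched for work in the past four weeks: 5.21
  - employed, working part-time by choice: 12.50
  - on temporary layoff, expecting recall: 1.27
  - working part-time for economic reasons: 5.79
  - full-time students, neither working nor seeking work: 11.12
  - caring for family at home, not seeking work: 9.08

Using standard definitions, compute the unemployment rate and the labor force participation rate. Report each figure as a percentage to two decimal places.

Employed = 126.05 + 12.50 + 5.79 = 144.34 million (anyone who worked, including part-time for economic reasons, counts as employed).
Unemployed = 5.21 + 1.27 = 6.48 million (jobless and actively searching, or on temporary layoff).
Labor force = 144.34 + 6.48 = 150.82 million.
Not in labor force = 45.03 + 1.56 + 11.12 + 9.08 = 66.79 million (those not working and not actively searching are outside the labor force — including those who want a job but have given up searching).
Civilian working-age population = 150.82 + 66.79 = 217.61 million.
Unemployment rate = 6.48 / 150.82 = 4.30%.
Labor force participation rate = 150.82 / 217.61 = 69.31%.

Unemployment rate ≈ 4.30%; labor force participation rate ≈ 69.31%.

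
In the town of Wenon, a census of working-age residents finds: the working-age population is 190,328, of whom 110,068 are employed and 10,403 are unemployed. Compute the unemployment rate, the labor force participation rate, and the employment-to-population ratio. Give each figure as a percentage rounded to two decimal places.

Labor force = employed + unemployed = 110,068 + 10,403 = 120,471.
Unemployment rate = 10,403 / 120,471 = 8.64%.
Labor force participation rate = 120,471 / 190,328 = 63.30%.
Employment-population ratio = 110,068 / 190,328 = 57.83%.

Unemployment rate ≈ 8.64%; labor force participation rate ≈ 63.30%; employment-population ratio ≈ 57.83%.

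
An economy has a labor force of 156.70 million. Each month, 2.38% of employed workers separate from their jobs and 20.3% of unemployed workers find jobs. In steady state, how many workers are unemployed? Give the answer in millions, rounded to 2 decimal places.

About 16.44 million are unemployed in steady state.

Steady-state unemployment rate u* = s/(s+f) = 2.38/(2.38+20.3) = 0.104938.
Unemployed = u* × labor force = 0.104938 × 156.70 ≈ 16.44 million.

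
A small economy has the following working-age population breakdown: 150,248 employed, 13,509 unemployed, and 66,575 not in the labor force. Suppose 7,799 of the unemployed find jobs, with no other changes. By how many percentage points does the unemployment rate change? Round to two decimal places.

Initially, labor force = 150,248 + 13,509 = 163,757, so u = 13,509/163,757 = 8.25%.
After the change, unemployed falls and employed rises by 7,799; labor force unchanged → E = 158,047, U = 5,710, labor force = 163,757.
New unemployment rate = 5,710 / 163,757 = 3.49%.
Change = 3.49% − 8.25% = −4.76 percentage points.

The unemployment rate changes by −4.76 percentage points.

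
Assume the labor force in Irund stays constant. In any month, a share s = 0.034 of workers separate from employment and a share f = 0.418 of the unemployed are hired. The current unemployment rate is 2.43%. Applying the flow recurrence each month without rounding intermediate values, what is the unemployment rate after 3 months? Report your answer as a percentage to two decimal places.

With a fixed labor force, u_{t+1} = u_t + s·(1−u_t) − f·u_t = u_t·(1−s−f) + s.
Here 1−s−f = 0.548 and s = 0.034.
u_1 = 0.024300 × 0.548 + 0.034 = 0.047316.
u_2 = 0.047316 × 0.548 + 0.034 = 0.059929.
u_3 = 0.059929 × 0.548 + 0.034 = 0.066841.

Unemployment rate after three months ≈ 6.68%.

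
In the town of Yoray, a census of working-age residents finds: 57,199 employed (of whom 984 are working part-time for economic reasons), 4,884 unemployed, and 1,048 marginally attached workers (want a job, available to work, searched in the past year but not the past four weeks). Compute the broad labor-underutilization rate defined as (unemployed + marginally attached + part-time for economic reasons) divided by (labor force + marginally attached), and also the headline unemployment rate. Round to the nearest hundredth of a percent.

Labor force = 57,199 + 4,884 = 62,083.
Numerator = 4,884 + 1,048 + 984 = 6,916.
Denominator = 62,083 + 1,048 = 63,131.
Broad rate = 6,916 / 63,131 = 10.95%.
Headline unemployment rate = 4,884 / 62,083 = 7.87%.

Broad underutilization rate ≈ 10.95%; headline unemployment rate ≈ 7.87%.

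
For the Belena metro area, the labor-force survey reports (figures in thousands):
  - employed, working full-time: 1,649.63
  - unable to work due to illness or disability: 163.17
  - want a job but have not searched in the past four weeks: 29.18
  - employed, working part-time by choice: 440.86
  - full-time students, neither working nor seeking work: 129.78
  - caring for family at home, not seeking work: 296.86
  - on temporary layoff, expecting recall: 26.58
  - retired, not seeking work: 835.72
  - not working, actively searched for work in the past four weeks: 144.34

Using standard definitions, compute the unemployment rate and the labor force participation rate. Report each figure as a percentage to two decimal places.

Employed = 1,649.63 + 440.86 = 2,090.49 thousand.
Unemployed = 26.58 + 144.34 = 170.92 thousand (jobless and actively searching, or on temporary layoff).
Labor force = 2,090.49 + 170.92 = 2,261.41 thousand.
Not in labor force = 163.17 + 29.18 + 129.78 + 296.86 + 835.72 = 1,454.71 thousand (those not working and not actively searching are outside the labor force — including those who want a job but have given up searching).
Civilian working-age population = 2,261.41 + 1,454.71 = 3,716.12 thousand.
Unemployment rate = 170.92 / 2,261.41 = 7.56%.
Labor force participation rate = 2,261.41 / 3,716.12 = 60.85%.

Unemployment rate ≈ 7.56%; labor force participation rate ≈ 60.85%.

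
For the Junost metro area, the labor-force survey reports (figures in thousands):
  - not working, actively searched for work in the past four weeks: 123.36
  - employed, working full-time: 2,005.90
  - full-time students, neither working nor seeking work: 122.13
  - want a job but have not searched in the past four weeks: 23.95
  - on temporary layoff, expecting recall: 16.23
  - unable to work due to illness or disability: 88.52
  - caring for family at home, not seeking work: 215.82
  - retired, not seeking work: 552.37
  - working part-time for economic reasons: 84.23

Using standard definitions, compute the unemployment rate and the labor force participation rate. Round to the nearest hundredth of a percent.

Unemployment rate ≈ 6.26%; labor force participation rate ≈ 68.98%.

Employed = 2,005.90 + 84.23 = 2,090.13 thousand (anyone who worked, including part-time for economic reasons, counts as employed).
Unemployed = 123.36 + 16.23 = 139.59 thousand (jobless and actively searching, or on temporary layoff).
Labor force = 2,090.13 + 139.59 = 2,229.72 thousand.
Not in labor force = 122.13 + 23.95 + 88.52 + 215.82 + 552.37 = 1,002.79 thousand (those not working and not actively searching are outside the labor force — including those who want a job but have given up searching).
Civilian working-age population = 2,229.72 + 1,002.79 = 3,232.51 thousand.
Unemployment rate = 139.59 / 2,229.72 = 6.26%.
Labor force participation rate = 2,229.72 / 3,232.51 = 68.98%.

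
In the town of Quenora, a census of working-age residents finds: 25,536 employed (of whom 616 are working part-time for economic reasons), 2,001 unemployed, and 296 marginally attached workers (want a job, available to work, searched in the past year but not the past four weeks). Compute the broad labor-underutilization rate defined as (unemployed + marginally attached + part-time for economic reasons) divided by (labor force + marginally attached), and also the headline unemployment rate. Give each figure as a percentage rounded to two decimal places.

Broad underutilization rate ≈ 10.47%; headline unemployment rate ≈ 7.27%.

Labor force = 25,536 + 2,001 = 27,537.
Numerator = 2,001 + 296 + 616 = 2,913.
Denominator = 27,537 + 296 = 27,833.
Broad rate = 2,913 / 27,833 = 10.47%.
Headline unemployment rate = 2,001 / 27,537 = 7.27%.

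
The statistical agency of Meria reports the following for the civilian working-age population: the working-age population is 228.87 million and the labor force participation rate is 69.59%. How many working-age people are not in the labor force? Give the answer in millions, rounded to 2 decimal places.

Share not in the labor force = 1 − 0.6959 = 0.3041.
Not in labor force = 0.3041 × 228.87 ≈ 69.60 million.

About 69.60 million are not in the labor force.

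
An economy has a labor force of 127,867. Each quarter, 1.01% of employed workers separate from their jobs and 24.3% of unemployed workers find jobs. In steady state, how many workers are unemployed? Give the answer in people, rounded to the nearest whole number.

About 5,103 are unemployed in steady state.

Steady-state unemployment rate u* = s/(s+f) = 1.01/(1.01+24.3) = 0.039905.
Unemployed = u* × labor force = 0.039905 × 127,867 ≈ 5,103.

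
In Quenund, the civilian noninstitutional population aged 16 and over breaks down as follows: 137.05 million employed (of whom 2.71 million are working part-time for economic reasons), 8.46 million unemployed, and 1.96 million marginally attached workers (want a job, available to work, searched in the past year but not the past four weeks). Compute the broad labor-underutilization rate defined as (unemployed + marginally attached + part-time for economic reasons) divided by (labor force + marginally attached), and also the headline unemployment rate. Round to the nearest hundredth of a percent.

Labor force = 137.05 + 8.46 = 145.51 million.
Numerator = 8.46 + 1.96 + 2.71 = 13.13 million.
Denominator = 145.51 + 1.96 = 147.47 million.
Broad rate = 13.13 / 147.47 = 8.90%.
Headline unemployment rate = 8.46 / 145.51 = 5.81%.

Broad underutilization rate ≈ 8.90%; headline unemployment rate ≈ 5.81%.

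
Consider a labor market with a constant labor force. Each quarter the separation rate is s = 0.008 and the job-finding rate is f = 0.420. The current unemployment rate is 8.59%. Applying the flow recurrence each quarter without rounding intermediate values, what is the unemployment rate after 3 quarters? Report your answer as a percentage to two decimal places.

Unemployment rate after three quarters ≈ 3.13%.

With a fixed labor force, u_{t+1} = u_t + s·(1−u_t) − f·u_t = u_t·(1−s−f) + s.
Here 1−s−f = 0.572 and s = 0.008.
u_1 = 0.085900 × 0.572 + 0.008 = 0.057135.
u_2 = 0.057135 × 0.572 + 0.008 = 0.040681.
u_3 = 0.040681 × 0.572 + 0.008 = 0.031270.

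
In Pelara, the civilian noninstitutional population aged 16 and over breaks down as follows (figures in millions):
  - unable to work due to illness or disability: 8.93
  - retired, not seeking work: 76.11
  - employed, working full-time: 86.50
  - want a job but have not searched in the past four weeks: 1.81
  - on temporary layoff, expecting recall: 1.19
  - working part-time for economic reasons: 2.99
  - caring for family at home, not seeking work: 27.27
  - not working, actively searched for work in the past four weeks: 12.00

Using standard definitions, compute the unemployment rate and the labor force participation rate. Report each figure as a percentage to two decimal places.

Unemployment rate ≈ 12.85%; labor force participation rate ≈ 47.36%.

Employed = 86.50 + 2.99 = 89.49 million (anyone who worked, including part-time for economic reasons, counts as employed).
Unemployed = 1.19 + 12.00 = 13.19 million (jobless and actively searching, or on temporary layoff).
Labor force = 89.49 + 13.19 = 102.68 million.
Not in labor force = 8.93 + 76.11 + 1.81 + 27.27 = 114.12 million (those not working and not actively searching are outside the labor force — including those who want a job but have given up searching).
Civilian working-age population = 102.68 + 114.12 = 216.80 million.
Unemployment rate = 13.19 / 102.68 = 12.85%.
Labor force participation rate = 102.68 / 216.80 = 47.36%.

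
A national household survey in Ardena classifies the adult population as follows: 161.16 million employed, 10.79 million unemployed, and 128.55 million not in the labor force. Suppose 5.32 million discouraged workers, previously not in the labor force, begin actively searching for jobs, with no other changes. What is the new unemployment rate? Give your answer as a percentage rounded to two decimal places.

Initially, labor force = 161.16 + 10.79 = 171.95 million, so u = 10.79/171.95 = 6.28%.
After the change, unemployed and labor force both rise by 5.32 → E = 161.16, U = 16.11, labor force = 177.27 million.
New unemployment rate = 16.11 / 177.27 = 9.09%.

New unemployment rate ≈ 9.09%.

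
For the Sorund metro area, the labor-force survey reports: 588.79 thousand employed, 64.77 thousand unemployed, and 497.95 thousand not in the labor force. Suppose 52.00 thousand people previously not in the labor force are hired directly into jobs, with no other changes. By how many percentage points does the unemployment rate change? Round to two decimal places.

The unemployment rate changes by −0.73 percentage points.

Initially, labor force = 588.79 + 64.77 = 653.56 thousand, so u = 64.77/653.56 = 9.91%.
After the change, employed and labor force both rise by 52.00; unemployed unchanged → E = 640.79, U = 64.77, labor force = 705.56 thousand.
New unemployment rate = 64.77 / 705.56 = 9.18%.
Change = 9.18% − 9.91% = −0.73 percentage points.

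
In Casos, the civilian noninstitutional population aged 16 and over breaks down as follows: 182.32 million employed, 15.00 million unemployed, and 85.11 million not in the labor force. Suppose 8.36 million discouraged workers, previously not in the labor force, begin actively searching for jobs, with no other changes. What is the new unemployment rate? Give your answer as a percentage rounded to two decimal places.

Initially, labor force = 182.32 + 15.00 = 197.32 million, so u = 15.00/197.32 = 7.60%.
After the change, unemployed and labor force both rise by 8.36 → E = 182.32, U = 23.36, labor force = 205.68 million.
New unemployment rate = 23.36 / 205.68 = 11.36%.

New unemployment rate ≈ 11.36%.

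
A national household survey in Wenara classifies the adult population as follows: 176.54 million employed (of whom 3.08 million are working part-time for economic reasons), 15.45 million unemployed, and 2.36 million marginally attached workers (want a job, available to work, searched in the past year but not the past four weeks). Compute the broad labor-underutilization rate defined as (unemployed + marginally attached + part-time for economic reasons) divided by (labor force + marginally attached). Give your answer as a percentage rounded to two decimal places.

Broad underutilization rate ≈ 10.75%.

Labor force = 176.54 + 15.45 = 191.99 million.
Numerator = 15.45 + 2.36 + 3.08 = 20.89 million.
Denominator = 191.99 + 2.36 = 194.35 million.
Broad rate = 20.89 / 194.35 = 10.75%.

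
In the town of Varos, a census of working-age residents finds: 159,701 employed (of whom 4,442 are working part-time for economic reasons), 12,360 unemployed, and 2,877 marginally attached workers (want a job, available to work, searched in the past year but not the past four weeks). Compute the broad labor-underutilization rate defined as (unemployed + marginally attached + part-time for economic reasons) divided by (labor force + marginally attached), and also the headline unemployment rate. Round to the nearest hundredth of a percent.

Labor force = 159,701 + 12,360 = 172,061.
Numerator = 12,360 + 2,877 + 4,442 = 19,679.
Denominator = 172,061 + 2,877 = 174,938.
Broad rate = 19,679 / 174,938 = 11.25%.
Headline unemployment rate = 12,360 / 172,061 = 7.18%.

Broad underutilization rate ≈ 11.25%; headline unemployment rate ≈ 7.18%.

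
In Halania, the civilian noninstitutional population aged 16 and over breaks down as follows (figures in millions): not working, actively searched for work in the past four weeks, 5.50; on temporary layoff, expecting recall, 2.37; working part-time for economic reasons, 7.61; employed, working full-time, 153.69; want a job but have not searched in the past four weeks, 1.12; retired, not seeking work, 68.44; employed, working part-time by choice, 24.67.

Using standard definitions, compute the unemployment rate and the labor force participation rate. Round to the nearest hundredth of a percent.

Employed = 7.61 + 153.69 + 24.67 = 185.97 million (anyone who worked, including part-time for economic reasons, counts as employed).
Unemployed = 5.50 + 2.37 = 7.87 million (jobless and actively searching, or on temporary layoff).
Labor force = 185.97 + 7.87 = 193.84 million.
Not in labor force = 1.12 + 68.44 = 69.56 million (those not working and not actively searching are outside the labor force — including those who want a job but have given up searching).
Civilian working-age population = 193.84 + 69.56 = 263.40 million.
Unemployment rate = 7.87 / 193.84 = 4.06%.
Labor force participation rate = 193.84 / 263.40 = 73.59%.

Unemployment rate ≈ 4.06%; labor force participation rate ≈ 73.59%.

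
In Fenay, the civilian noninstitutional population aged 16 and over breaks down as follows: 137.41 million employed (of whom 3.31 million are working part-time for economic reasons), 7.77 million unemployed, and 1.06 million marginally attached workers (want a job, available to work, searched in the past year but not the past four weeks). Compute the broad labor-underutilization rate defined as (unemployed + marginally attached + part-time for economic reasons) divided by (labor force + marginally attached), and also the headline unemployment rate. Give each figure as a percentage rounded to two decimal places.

Labor force = 137.41 + 7.77 = 145.18 million.
Numerator = 7.77 + 1.06 + 3.31 = 12.14 million.
Denominator = 145.18 + 1.06 = 146.24 million.
Broad rate = 12.14 / 146.24 = 8.30%.
Headline unemployment rate = 7.77 / 145.18 = 5.35%.

Broad underutilization rate ≈ 8.30%; headline unemployment rate ≈ 5.35%.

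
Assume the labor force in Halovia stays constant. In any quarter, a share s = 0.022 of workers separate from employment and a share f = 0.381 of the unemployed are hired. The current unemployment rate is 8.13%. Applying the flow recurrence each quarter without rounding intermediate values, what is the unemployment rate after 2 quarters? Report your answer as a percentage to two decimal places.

With a fixed labor force, u_{t+1} = u_t + s·(1−u_t) − f·u_t = u_t·(1−s−f) + s.
Here 1−s−f = 0.597 and s = 0.022.
u_1 = 0.081300 × 0.597 + 0.022 = 0.070536.
u_2 = 0.070536 × 0.597 + 0.022 = 0.064110.

Unemployment rate after two quarters ≈ 6.41%.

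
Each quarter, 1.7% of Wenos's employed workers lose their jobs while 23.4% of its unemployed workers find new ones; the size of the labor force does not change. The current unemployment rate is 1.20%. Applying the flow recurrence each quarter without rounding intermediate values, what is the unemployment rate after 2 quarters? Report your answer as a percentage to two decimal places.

Unemployment rate after two quarters ≈ 3.65%.

With a fixed labor force, u_{t+1} = u_t + s·(1−u_t) − f·u_t = u_t·(1−s−f) + s.
Here 1−s−f = 0.749 and s = 0.017.
u_1 = 0.012000 × 0.749 + 0.017 = 0.025988.
u_2 = 0.025988 × 0.749 + 0.017 = 0.036465.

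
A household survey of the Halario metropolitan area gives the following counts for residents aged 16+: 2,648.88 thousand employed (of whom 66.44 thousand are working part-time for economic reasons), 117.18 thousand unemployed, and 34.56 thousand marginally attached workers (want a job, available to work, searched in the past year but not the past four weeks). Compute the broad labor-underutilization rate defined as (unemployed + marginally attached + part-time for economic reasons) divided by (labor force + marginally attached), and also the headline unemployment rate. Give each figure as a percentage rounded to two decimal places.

Labor force = 2,648.88 + 117.18 = 2,766.06 thousand.
Numerator = 117.18 + 34.56 + 66.44 = 218.18 thousand.
Denominator = 2,766.06 + 34.56 = 2,800.62 thousand.
Broad rate = 218.18 / 2,800.62 = 7.79%.
Headline unemployment rate = 117.18 / 2,766.06 = 4.24%.

Broad underutilization rate ≈ 7.79%; headline unemployment rate ≈ 4.24%.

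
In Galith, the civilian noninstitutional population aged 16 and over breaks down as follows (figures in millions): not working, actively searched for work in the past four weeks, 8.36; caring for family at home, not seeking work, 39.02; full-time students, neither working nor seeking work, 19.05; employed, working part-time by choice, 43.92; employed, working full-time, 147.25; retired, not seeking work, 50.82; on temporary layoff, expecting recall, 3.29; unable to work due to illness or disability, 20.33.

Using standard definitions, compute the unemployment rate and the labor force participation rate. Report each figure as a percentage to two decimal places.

Unemployment rate ≈ 5.74%; labor force participation rate ≈ 61.08%.

Employed = 43.92 + 147.25 = 191.17 million.
Unemployed = 8.36 + 3.29 = 11.65 million (jobless and actively searching, or on temporary layoff).
Labor force = 191.17 + 11.65 = 202.82 million.
Not in labor force = 39.02 + 19.05 + 50.82 + 20.33 = 129.22 million (those not working and not actively searching are outside the labor force).
Civilian working-age population = 202.82 + 129.22 = 332.04 million.
Unemployment rate = 11.65 / 202.82 = 5.74%.
Labor force participation rate = 202.82 / 332.04 = 61.08%.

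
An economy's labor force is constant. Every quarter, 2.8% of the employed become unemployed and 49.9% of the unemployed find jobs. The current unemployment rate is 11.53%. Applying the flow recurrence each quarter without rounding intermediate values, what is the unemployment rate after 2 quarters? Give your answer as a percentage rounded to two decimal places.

Unemployment rate after two quarters ≈ 6.70%.

With a fixed labor force, u_{t+1} = u_t + s·(1−u_t) − f·u_t = u_t·(1−s−f) + s.
Here 1−s−f = 0.473 and s = 0.028.
u_1 = 0.115300 × 0.473 + 0.028 = 0.082537.
u_2 = 0.082537 × 0.473 + 0.028 = 0.067040.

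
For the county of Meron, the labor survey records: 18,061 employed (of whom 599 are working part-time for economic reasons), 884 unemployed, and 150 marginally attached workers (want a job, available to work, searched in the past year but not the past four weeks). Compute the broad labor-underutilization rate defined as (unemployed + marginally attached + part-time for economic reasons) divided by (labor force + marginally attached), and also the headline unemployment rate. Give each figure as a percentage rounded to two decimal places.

Labor force = 18,061 + 884 = 18,945.
Numerator = 884 + 150 + 599 = 1,633.
Denominator = 18,945 + 150 = 19,095.
Broad rate = 1,633 / 19,095 = 8.55%.
Headline unemployment rate = 884 / 18,945 = 4.67%.

Broad underutilization rate ≈ 8.55%; headline unemployment rate ≈ 4.67%.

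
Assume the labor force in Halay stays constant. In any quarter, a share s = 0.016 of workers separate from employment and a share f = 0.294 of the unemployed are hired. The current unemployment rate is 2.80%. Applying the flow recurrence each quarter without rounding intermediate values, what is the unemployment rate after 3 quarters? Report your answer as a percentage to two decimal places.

With a fixed labor force, u_{t+1} = u_t + s·(1−u_t) − f·u_t = u_t·(1−s−f) + s.
Here 1−s−f = 0.690 and s = 0.016.
u_1 = 0.028000 × 0.690 + 0.016 = 0.035320.
u_2 = 0.035320 × 0.690 + 0.016 = 0.040371.
u_3 = 0.040371 × 0.690 + 0.016 = 0.043856.

Unemployment rate after three quarters ≈ 4.39%.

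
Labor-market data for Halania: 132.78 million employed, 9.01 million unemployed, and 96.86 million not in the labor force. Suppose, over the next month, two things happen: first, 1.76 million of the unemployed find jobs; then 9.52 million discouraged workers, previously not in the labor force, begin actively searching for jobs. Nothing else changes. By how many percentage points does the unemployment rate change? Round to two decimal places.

The unemployment rate changes by +4.73 percentage points.

Initially, labor force = 132.78 + 9.01 = 141.79 million, so u = 9.01/141.79 = 6.35%.
After the first change, unemployed falls and employed rises by 1.76; labor force unchanged → E = 134.54, U = 7.25, labor force = 141.79 million.
After the second change, unemployed and labor force both rise by 9.52 → E = 134.54, U = 16.77, labor force = 151.31 million.
New unemployment rate = 16.77 / 151.31 = 11.08%.
Change = 11.08% − 6.35% = +4.73 percentage points.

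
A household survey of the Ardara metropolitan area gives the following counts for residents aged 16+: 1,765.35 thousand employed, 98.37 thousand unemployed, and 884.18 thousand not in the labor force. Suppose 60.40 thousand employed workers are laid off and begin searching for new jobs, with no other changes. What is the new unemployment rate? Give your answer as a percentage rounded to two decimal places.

Initially, labor force = 1,765.35 + 98.37 = 1,863.72 thousand, so u = 98.37/1,863.72 = 5.28%.
After the change, employed falls and unemployed rises by 60.40; labor force unchanged → E = 1,704.95, U = 158.77, labor force = 1,863.72 thousand.
New unemployment rate = 158.77 / 1,863.72 = 8.52%.

New unemployment rate ≈ 8.52%.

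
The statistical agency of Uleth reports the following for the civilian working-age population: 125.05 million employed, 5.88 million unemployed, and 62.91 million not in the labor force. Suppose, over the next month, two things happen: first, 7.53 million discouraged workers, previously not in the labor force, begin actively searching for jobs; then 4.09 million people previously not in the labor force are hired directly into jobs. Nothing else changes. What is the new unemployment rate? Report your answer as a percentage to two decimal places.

New unemployment rate ≈ 9.41%.

Initially, labor force = 125.05 + 5.88 = 130.93 million, so u = 5.88/130.93 = 4.49%.
After the first change, unemployed and labor force both rise by 7.53 → E = 125.05, U = 13.41, labor force = 138.46 million.
After the second change, employed and labor force both rise by 4.09; unemployed unchanged → E = 129.14, U = 13.41, labor force = 142.55 million.
New unemployment rate = 13.41 / 142.55 = 9.41%.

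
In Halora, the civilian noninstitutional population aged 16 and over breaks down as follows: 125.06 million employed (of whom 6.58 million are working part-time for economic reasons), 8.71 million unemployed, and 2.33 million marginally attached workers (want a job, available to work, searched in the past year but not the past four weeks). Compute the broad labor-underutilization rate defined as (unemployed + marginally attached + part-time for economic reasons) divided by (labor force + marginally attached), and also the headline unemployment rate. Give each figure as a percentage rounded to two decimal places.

Labor force = 125.06 + 8.71 = 133.77 million.
Numerator = 8.71 + 2.33 + 6.58 = 17.62 million.
Denominator = 133.77 + 2.33 = 136.10 million.
Broad rate = 17.62 / 136.10 = 12.95%.
Headline unemployment rate = 8.71 / 133.77 = 6.51%.

Broad underutilization rate ≈ 12.95%; headline unemployment rate ≈ 6.51%.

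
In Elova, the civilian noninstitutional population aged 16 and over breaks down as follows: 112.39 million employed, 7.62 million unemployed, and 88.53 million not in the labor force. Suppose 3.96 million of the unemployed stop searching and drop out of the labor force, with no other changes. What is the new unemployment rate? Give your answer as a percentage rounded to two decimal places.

New unemployment rate ≈ 3.15%.

Initially, labor force = 112.39 + 7.62 = 120.01 million, so u = 7.62/120.01 = 6.35%.
After the change, unemployed and labor force both fall by 3.96 → E = 112.39, U = 3.66, labor force = 116.05 million.
New unemployment rate = 3.66 / 116.05 = 3.15%.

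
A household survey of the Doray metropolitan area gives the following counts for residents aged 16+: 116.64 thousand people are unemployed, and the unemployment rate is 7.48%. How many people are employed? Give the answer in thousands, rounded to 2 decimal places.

About 1,442.72 thousand are employed.

Labor force = U / u = 116.64 / 0.0748 ≈ 1,559.36 thousand.
Employed = labor force − unemployed = 1,559.36 − 116.64 = 1,442.72 thousand.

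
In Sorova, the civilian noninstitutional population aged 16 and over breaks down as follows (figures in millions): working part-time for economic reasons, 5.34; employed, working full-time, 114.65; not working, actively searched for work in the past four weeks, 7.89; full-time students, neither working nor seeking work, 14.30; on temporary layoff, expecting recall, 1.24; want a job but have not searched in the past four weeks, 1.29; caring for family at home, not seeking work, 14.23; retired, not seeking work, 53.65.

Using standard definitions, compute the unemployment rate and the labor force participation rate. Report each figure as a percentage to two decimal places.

Unemployment rate ≈ 7.07%; labor force participation rate ≈ 60.74%.

Employed = 5.34 + 114.65 = 119.99 million (anyone who worked, including part-time for economic reasons, counts as employed).
Unemployed = 7.89 + 1.24 = 9.13 million (jobless and actively searching, or on temporary layoff).
Labor force = 119.99 + 9.13 = 129.12 million.
Not in labor force = 14.30 + 1.29 + 14.23 + 53.65 = 83.47 million (those not working and not actively searching are outside the labor force — including those who want a job but have given up searching).
Civilian working-age population = 129.12 + 83.47 = 212.59 million.
Unemployment rate = 9.13 / 129.12 = 7.07%.
Labor force participation rate = 129.12 / 212.59 = 60.74%.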